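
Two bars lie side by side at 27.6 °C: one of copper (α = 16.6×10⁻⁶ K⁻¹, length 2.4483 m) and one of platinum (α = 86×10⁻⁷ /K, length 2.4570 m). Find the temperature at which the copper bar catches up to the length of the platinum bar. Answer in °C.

Equal length when α₁L₁ΔT − α₂L₂ΔT = L₂ − L₁ = 8.70×10⁻³ m
α₁L₁ = 4.064178×10⁻⁵, α₂L₂ = 2.11302×10⁻⁵ → Δ(αL) = 1.951158×10⁻⁵ m/K
ΔT = 8.70×10⁻³ / 1.951158×10⁻⁵ = 445.889 K, so T = 27.6 + 445.889 = 473.489 °C

T = 473.5 °C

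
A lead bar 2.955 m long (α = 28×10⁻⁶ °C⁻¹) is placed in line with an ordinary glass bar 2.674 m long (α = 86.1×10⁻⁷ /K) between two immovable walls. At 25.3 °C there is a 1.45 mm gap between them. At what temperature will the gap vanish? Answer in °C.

T = 39.0 °C

α₁L₁ = 8.274×10⁻⁵ m/K, α₂L₂ = 2.302314×10⁻⁵ m/K → total 1.0576314×10⁻⁴ m/K
ΔT = g/(α₁L₁+α₂L₂) = 1.45×10⁻³ / 1.0576314×10⁻⁴ = 13.710 K
T = 25.3 + 13.710 = 39.010 °C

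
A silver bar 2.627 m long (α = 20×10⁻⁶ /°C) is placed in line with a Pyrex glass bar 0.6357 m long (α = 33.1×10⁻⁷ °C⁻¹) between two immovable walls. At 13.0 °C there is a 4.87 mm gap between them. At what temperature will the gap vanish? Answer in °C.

Gap closes when ΔL₁ + ΔL₂ = 4.87 mm = 4.87×10⁻³ m
(α₁L₁ + α₂L₂)ΔT = g
α₁L₁ + α₂L₂ = 20×10⁻⁶×2.627 + 33.1×10⁻⁷×0.6357 = 5.4644167×10⁻⁵ m/K
ΔT = 4.87×10⁻³ / 5.4644167×10⁻⁵ = 89.12 K
T = 13.0 + 89.12 = 102.12 °C

T = 102 °C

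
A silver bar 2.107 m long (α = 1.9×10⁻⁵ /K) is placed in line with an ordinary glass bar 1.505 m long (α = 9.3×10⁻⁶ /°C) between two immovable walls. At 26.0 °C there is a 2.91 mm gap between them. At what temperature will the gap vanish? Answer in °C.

Gap closes when ΔL₁ + ΔL₂ = 2.91 mm = 2.91×10⁻³ m
(α₁L₁ + α₂L₂)ΔT = g
α₁L₁ + α₂L₂ = 1.9×10⁻⁵×2.107 + 9.3×10⁻⁶×1.505 = 5.40295×10⁻⁵ m/K
ΔT = 2.91×10⁻³ / 5.40295×10⁻⁵ = 53.859 K
T = 26.0 + 53.859 = 79.859 °C

T = 79.9 °C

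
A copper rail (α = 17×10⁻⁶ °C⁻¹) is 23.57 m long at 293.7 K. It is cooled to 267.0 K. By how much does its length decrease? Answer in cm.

ΔL = 1.07 cm

|ΔT| = |267.0 − 293.7| = 26.7 K
ΔL = αL₀ΔT = (17×10⁻⁶)(23.57)(26.7) = 1.07×10⁻² m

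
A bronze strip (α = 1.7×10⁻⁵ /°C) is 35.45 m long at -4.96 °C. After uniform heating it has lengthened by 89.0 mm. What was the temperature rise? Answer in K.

ΔT = 148 K

ΔL = αL₀ΔT ⇒ ΔT = ΔL / (αL₀)
ΔT = 89.0×10⁻³ m / (1.7×10⁻⁵ × 35.45 m) = 147.68 K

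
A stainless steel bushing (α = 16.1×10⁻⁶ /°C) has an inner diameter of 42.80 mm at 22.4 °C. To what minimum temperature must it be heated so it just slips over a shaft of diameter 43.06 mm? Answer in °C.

Required Δd = 43.06 − 42.80 = 0.26 mm
Δd = αd₀ΔT ⇒ ΔT = Δd/(αd₀) = 0.26 / (16.1×10⁻⁶ × 42.80) = 377.31 K
T_min = 22.4 + 377.31 = 399.71 °C

T = 400 °C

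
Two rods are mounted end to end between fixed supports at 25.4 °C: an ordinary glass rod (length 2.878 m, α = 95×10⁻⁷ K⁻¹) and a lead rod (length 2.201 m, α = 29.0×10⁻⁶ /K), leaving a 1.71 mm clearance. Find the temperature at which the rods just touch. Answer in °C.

T = 44.2 °C

α₁L₁ = 2.7341×10⁻⁵ m/K, α₂L₂ = 6.3829×10⁻⁵ m/K → total 9.117×10⁻⁵ m/K
ΔT = g/(α₁L₁+α₂L₂) = 1.71×10⁻³ / 9.117×10⁻⁵ = 18.756 K
T = 25.4 + 18.756 = 44.156 °C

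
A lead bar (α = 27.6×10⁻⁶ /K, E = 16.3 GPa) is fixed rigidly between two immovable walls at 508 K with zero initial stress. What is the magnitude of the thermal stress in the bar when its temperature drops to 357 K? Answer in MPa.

Fully constrained: the free strain ε = αΔT is blocked, so σ = Eε = EαΔT.
|ΔT| = 151 K
σ = 16.3×10⁹ × 27.6×10⁻⁶ × 151 = 6.79×10⁷ Pa

σ = 67.9 MPa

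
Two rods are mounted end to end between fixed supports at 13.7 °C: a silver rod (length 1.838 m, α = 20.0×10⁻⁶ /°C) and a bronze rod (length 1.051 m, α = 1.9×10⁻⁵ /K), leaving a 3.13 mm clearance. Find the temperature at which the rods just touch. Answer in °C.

Gap closes when ΔL₁ + ΔL₂ = 3.13 mm = 3.13×10⁻³ m
(α₁L₁ + α₂L₂)ΔT = g
α₁L₁ + α₂L₂ = 20.0×10⁻⁶×1.838 + 1.9×10⁻⁵×1.051 = 5.6729×10⁻⁵ m/K
ΔT = 3.13×10⁻³ / 5.6729×10⁻⁵ = 55.175 K
T = 13.7 + 55.175 = 68.875 °C

T = 68.9 °C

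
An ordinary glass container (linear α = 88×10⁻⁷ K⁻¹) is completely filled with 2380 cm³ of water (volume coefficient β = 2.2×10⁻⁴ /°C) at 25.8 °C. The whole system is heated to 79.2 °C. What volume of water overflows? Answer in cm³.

The container also expands: β_container ≈ 3α = 2.64×10⁻⁵ /K
Net overflow = V₀(β_liq − 3α_cont)ΔT
β − 3α = 2.20×10⁻⁴ − 2.64×10⁻⁵ = 1.936×10⁻⁴ /K; ΔT = 53.4 K
ΔV = 2380 × 1.936×10⁻⁴ × 53.4 = 24.6 cm³

24.6 cm³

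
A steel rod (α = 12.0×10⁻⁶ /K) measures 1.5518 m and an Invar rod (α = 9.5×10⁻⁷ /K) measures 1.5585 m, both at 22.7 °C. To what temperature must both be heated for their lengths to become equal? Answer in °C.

T = 413.6 °C

Equal length when α₁L₁ΔT − α₂L₂ΔT = L₂ − L₁ = 6.70×10⁻³ m
α₁L₁ = 1.86216×10⁻⁵, α₂L₂ = 1.480575×10⁻⁶ → Δ(αL) = 1.7141025×10⁻⁵ m/K
ΔT = 6.70×10⁻³ / 1.7141025×10⁻⁵ = 390.875 K, so T = 22.7 + 390.875 = 413.575 °C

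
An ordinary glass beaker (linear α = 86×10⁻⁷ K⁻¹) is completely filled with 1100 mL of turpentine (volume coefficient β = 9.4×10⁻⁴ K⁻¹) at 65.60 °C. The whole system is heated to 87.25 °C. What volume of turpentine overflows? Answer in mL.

The beaker also expands: β_container ≈ 3α = 2.58×10⁻⁵ /K
Net overflow = V₀(β_liq − 3α_cont)ΔT
β − 3α = 9.40×10⁻⁴ − 2.58×10⁻⁵ = 9.142×10⁻⁴ /K; ΔT = 21.65 K
ΔV = 1100 × 9.142×10⁻⁴ × 21.65 = 21.8 mL

21.8 mL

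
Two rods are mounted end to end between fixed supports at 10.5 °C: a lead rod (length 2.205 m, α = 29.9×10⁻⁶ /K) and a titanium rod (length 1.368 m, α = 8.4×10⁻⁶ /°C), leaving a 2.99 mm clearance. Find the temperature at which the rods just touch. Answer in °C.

T = 49.1 °C

α₁L₁ = 6.59295×10⁻⁵ m/K, α₂L₂ = 1.14912×10⁻⁵ m/K → total 7.74207×10⁻⁵ m/K
ΔT = g/(α₁L₁+α₂L₂) = 2.99×10⁻³ / 7.74207×10⁻⁵ = 38.620 K
T = 10.5 + 38.620 = 49.120 °C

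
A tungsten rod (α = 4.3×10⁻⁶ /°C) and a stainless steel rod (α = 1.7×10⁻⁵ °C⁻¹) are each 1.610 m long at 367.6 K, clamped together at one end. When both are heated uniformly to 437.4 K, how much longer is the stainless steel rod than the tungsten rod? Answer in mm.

ΔT = 69.8 K
tungsten: ΔL = 4.3×10⁻⁶ × 1.610 m × 69.8 = 4.8323×10⁻⁴ m = 0.48323 mm
stainless steel: ΔL = 1.7×10⁻⁵ × 1.610 m × 69.8 = 1.9104×10⁻³ m = 1.9104 mm
difference = 1.9104 − 0.48323 = 1.42717 mm

1.43 mm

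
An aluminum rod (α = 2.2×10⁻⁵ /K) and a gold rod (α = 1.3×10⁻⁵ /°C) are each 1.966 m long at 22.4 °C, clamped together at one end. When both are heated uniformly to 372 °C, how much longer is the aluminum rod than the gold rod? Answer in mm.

6.19 mm

ΔT = 349.6 K
aluminum: ΔL = 2.2×10⁻⁵ × 1.966 m × 349.6 = 1.5121×10⁻² m = 15.121 mm
gold: ΔL = 1.3×10⁻⁵ × 1.966 m × 349.6 = 8.9351×10⁻³ m = 8.9351 mm
difference = 15.121 − 8.9351 = 6.1859 mm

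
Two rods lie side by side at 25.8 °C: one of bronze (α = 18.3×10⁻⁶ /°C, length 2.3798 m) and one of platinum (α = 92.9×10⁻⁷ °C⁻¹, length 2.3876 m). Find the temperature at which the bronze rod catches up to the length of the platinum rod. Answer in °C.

T = 390.8 °C

Equal length when α₁L₁ΔT − α₂L₂ΔT = L₂ − L₁ = 7.80×10⁻³ m
α₁L₁ = 4.355034×10⁻⁵, α₂L₂ = 2.2180804×10⁻⁵ → Δ(αL) = 2.1369536×10⁻⁵ m/K
ΔT = 7.80×10⁻³ / 2.1369536×10⁻⁵ = 365.006 K, so T = 25.8 + 365.006 = 390.806 °C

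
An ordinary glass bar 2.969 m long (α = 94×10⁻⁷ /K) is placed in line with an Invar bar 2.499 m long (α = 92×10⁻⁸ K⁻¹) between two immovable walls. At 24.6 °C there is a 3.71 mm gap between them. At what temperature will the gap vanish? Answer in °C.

T = 147 °C

Gap closes when ΔL₁ + ΔL₂ = 3.71 mm = 3.71×10⁻³ m
(α₁L₁ + α₂L₂)ΔT = g
α₁L₁ + α₂L₂ = 94×10⁻⁷×2.969 + 92×10⁻⁸×2.499 = 3.020768×10⁻⁵ m/K
ΔT = 3.71×10⁻³ / 3.020768×10⁻⁵ = 122.82 K
T = 24.6 + 122.82 = 147.42 °C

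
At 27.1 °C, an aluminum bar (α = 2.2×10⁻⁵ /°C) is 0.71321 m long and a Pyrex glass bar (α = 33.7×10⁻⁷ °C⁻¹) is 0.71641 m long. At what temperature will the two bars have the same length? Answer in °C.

T = 268.1 °C

L₁(1 + α₁ΔT) = L₂(1 + α₂ΔT) ⇒ ΔT = (L₂ − L₁)/(α₁L₁ − α₂L₂)
L₂ − L₁ = 0.71641 − 0.71321 = 3.20×10⁻³ m
α₁L₁ − α₂L₂ = 2.2×10⁻⁵×0.71321 − 33.7×10⁻⁷×0.71641 = 1.32763183×10⁻⁵ m/K
ΔT = 3.20×10⁻³ / 1.32763183×10⁻⁵ = 241.031 K
T = 27.1 + 241.031 = 268.131 °C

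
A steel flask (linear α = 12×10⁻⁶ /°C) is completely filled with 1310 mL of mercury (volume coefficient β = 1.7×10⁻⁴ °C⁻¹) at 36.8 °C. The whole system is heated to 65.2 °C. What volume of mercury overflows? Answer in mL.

The flask also expands: β_container ≈ 3α = 3.6×10⁻⁵ /K
Net overflow = V₀(β_liq − 3α_cont)ΔT
β − 3α = 1.70×10⁻⁴ − 3.6×10⁻⁵ = 1.34×10⁻⁴ /K; ΔT = 28.4 K
ΔV = 1310 × 1.34×10⁻⁴ × 28.4 = 4.99 mL

4.99 mL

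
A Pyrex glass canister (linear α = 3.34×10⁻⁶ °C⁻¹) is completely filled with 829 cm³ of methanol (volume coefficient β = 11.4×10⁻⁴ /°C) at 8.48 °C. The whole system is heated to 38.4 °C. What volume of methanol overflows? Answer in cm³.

28.0 cm³

The canister also expands: β_container ≈ 3α = 1.002×10⁻⁵ /K
Net overflow = V₀(β_liq − 3α_cont)ΔT
β − 3α = 1.14×10⁻³ − 1.002×10⁻⁵ = 1.12998×10⁻³ /K; ΔT = 29.92 K
ΔV = 829 × 1.12998×10⁻³ × 29.92 = 28.0 cm³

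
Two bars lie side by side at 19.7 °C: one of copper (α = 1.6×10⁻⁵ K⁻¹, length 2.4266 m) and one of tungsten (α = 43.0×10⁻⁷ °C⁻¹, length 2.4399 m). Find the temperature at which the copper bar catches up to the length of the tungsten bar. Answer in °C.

T = 489.1 °C

L₁(1 + α₁ΔT) = L₂(1 + α₂ΔT) ⇒ ΔT = (L₂ − L₁)/(α₁L₁ − α₂L₂)
L₂ − L₁ = 2.4399 − 2.4266 = 1.33×10⁻² m
α₁L₁ − α₂L₂ = 1.6×10⁻⁵×2.4266 − 43.0×10⁻⁷×2.4399 = 2.833403×10⁻⁵ m/K
ΔT = 1.33×10⁻² / 2.833403×10⁻⁵ = 469.400 K
T = 19.7 + 469.400 = 489.100 °C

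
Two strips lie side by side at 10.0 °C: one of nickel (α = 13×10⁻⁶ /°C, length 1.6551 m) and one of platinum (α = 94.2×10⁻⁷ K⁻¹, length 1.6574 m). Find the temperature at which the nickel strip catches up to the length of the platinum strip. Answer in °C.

Equal length when α₁L₁ΔT − α₂L₂ΔT = L₂ − L₁ = 2.30×10⁻³ m
α₁L₁ = 2.15163×10⁻⁵, α₂L₂ = 1.5612708×10⁻⁵ → Δ(αL) = 5.903592×10⁻⁶ m/K
ΔT = 2.30×10⁻³ / 5.903592×10⁻⁶ = 389.593 K, so T = 10.0 + 389.593 = 399.593 °C

T = 399.6 °C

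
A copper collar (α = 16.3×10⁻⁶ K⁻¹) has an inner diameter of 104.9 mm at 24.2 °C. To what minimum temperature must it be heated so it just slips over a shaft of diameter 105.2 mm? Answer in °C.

T = 200 °C

Required Δd = 105.2 − 104.9 = 0.3 mm
Δd = αd₀ΔT ⇒ ΔT = Δd/(αd₀) = 0.3 / (16.3×10⁻⁶ × 104.9) = 175.45 K
T_min = 24.2 + 175.45 = 199.65 °C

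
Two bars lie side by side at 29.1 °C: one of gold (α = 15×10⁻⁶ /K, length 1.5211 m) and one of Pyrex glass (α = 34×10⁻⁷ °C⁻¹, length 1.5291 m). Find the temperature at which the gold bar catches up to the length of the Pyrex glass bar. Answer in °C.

T = 483.2 °C

L₁(1 + α₁ΔT) = L₂(1 + α₂ΔT) ⇒ ΔT = (L₂ − L₁)/(α₁L₁ − α₂L₂)
L₂ − L₁ = 1.5291 − 1.5211 = 8.00×10⁻³ m
α₁L₁ − α₂L₂ = 15×10⁻⁶×1.5211 − 34×10⁻⁷×1.5291 = 1.761756×10⁻⁵ m/K
ΔT = 8.00×10⁻³ / 1.761756×10⁻⁵ = 454.092 K
T = 29.1 + 454.092 = 483.192 °C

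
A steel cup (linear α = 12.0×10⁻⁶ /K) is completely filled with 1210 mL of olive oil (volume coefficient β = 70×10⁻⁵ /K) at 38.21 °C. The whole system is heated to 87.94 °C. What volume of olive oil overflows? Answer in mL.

The cup also expands: β_container ≈ 3α = 3.6×10⁻⁵ /K
Net overflow = V₀(β_liq − 3α_cont)ΔT
β − 3α = 7.00×10⁻⁴ − 3.6×10⁻⁵ = 6.64×10⁻⁴ /K; ΔT = 49.73 K
ΔV = 1210 × 6.64×10⁻⁴ × 49.73 = 40.0 mL

40.0 mL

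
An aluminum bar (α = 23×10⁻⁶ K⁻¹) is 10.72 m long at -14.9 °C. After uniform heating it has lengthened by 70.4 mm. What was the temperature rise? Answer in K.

ΔL = αL₀ΔT ⇒ ΔT = ΔL / (αL₀)
ΔT = 70.4×10⁻³ m / (23×10⁻⁶ × 10.72 m) = 285.53 K

ΔT = 286 K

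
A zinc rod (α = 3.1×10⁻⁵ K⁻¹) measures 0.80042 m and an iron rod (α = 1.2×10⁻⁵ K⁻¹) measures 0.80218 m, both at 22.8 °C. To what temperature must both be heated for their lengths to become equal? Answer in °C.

Equal length when α₁L₁ΔT − α₂L₂ΔT = L₂ − L₁ = 1.76×10⁻³ m
α₁L₁ = 2.481302×10⁻⁵, α₂L₂ = 9.62616×10⁻⁶ → Δ(αL) = 1.518686×10⁻⁵ m/K
ΔT = 1.76×10⁻³ / 1.518686×10⁻⁵ = 115.890 K, so T = 22.8 + 115.890 = 138.690 °C

T = 138.7 °C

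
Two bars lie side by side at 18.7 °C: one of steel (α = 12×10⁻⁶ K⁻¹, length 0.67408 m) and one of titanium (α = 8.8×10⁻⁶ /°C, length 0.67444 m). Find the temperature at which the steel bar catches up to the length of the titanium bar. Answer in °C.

Equal length when α₁L₁ΔT − α₂L₂ΔT = L₂ − L₁ = 3.60×10⁻⁴ m
α₁L₁ = 8.08896×10⁻⁶, α₂L₂ = 5.935072×10⁻⁶ → Δ(αL) = 2.153888×10⁻⁶ m/K
ΔT = 3.60×10⁻⁴ / 2.153888×10⁻⁶ = 167.140 K, so T = 18.7 + 167.140 = 185.840 °C

T = 185.8 °C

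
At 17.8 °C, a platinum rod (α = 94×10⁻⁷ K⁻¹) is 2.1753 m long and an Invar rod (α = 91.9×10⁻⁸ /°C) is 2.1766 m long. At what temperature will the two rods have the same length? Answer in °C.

T = 88.27 °C

Equal length when α₁L₁ΔT − α₂L₂ΔT = L₂ − L₁ = 1.30×10⁻³ m
α₁L₁ = 2.044782×10⁻⁵, α₂L₂ = 2.0002954×10⁻⁶ → Δ(αL) = 1.84475246×10⁻⁵ m/K
ΔT = 1.30×10⁻³ / 1.84475246×10⁻⁵ = 70.4702 K, so T = 17.8 + 70.4702 = 88.2702 °C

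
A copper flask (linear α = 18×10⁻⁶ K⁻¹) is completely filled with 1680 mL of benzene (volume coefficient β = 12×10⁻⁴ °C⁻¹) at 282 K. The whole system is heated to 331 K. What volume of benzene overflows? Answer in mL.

The flask also expands: β_container ≈ 3α = 5.4×10⁻⁵ /K
Net overflow = V₀(β_liq − 3α_cont)ΔT
β − 3α = 1.20×10⁻³ − 5.4×10⁻⁵ = 1.146×10⁻³ /K; ΔT = 49 K
ΔV = 1680 × 1.146×10⁻³ × 49 = 94.3 mL

94.3 mL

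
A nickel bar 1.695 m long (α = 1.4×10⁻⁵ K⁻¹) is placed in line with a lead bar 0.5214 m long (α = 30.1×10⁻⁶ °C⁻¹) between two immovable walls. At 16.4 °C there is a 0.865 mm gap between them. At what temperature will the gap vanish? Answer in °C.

Gap closes when ΔL₁ + ΔL₂ = 0.865 mm = 8.65×10⁻⁴ m
(α₁L₁ + α₂L₂)ΔT = g
α₁L₁ + α₂L₂ = 1.4×10⁻⁵×1.695 + 30.1×10⁻⁶×0.5214 = 3.942414×10⁻⁵ m/K
ΔT = 8.65×10⁻⁴ / 3.942414×10⁻⁵ = 21.941 K
T = 16.4 + 21.941 = 38.341 °C

T = 38.3 °C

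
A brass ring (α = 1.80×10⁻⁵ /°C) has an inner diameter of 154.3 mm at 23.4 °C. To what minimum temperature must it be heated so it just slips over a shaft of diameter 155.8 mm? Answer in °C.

Required Δd = 155.8 − 154.3 = 1.5 mm
Δd = αd₀ΔT ⇒ ΔT = Δd/(αd₀) = 1.5 / (1.80×10⁻⁵ × 154.3) = 540.07 K
T_min = 23.4 + 540.07 = 563.47 °C

T = 563 °C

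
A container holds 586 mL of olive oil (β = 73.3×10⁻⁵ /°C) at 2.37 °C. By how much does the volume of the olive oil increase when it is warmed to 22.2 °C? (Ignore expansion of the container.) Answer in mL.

|ΔT| = |22.2 − 2.37| = 19.83 K
ΔV = βV₀ΔT = (73.3×10⁻⁵)(586)(19.83) = 8.52 mL

ΔV = 8.52 mL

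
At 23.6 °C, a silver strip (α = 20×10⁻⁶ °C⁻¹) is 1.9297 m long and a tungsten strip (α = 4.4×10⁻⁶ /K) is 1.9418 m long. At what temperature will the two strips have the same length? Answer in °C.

Equal length when α₁L₁ΔT − α₂L₂ΔT = L₂ − L₁ = 1.21×10⁻² m
α₁L₁ = 3.8594×10⁻⁵, α₂L₂ = 8.54392×10⁻⁶ → Δ(αL) = 3.005008×10⁻⁵ m/K
ΔT = 1.21×10⁻² / 3.005008×10⁻⁵ = 402.661 K, so T = 23.6 + 402.661 = 426.261 °C

T = 426.3 °C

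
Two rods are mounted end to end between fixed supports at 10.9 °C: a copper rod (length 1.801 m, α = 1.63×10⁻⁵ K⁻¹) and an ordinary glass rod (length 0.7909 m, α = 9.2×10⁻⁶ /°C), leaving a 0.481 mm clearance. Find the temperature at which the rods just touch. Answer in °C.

T = 24.0 °C

α₁L₁ = 2.93563×10⁻⁵ m/K, α₂L₂ = 7.27628×10⁻⁶ m/K → total 3.663258×10⁻⁵ m/K
ΔT = g/(α₁L₁+α₂L₂) = 4.81×10⁻⁴ / 3.663258×10⁻⁵ = 13.130 K
T = 10.9 + 13.130 = 24.030 °C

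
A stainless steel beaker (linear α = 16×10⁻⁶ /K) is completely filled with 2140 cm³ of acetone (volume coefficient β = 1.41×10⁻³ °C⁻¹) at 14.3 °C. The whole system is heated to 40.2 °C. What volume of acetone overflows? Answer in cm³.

The beaker also expands: β_container ≈ 3α = 4.8×10⁻⁵ /K
Net overflow = V₀(β_liq − 3α_cont)ΔT
β − 3α = 1.41×10⁻³ − 4.8×10⁻⁵ = 1.362×10⁻³ /K; ΔT = 25.9 K
ΔV = 2140 × 1.362×10⁻³ × 25.9 = 75.5 cm³

75.5 cm³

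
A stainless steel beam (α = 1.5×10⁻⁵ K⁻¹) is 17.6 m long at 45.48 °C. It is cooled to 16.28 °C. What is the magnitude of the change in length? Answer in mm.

|ΔT| = |16.28 − 45.48| = 29.20 K
ΔL = αL₀ΔT = (1.5×10⁻⁵)(17.6)(29.20) = 7.71×10⁻³ m

ΔL = 7.71 mm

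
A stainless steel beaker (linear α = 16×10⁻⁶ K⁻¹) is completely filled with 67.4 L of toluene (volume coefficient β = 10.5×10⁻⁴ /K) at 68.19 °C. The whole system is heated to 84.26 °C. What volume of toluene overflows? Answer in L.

The beaker also expands: β_container ≈ 3α = 4.8×10⁻⁵ /K
Net overflow = V₀(β_liq − 3α_cont)ΔT
β − 3α = 1.05×10⁻³ − 4.8×10⁻⁵ = 1.002×10⁻³ /K; ΔT = 16.07 K
ΔV = 67.4 × 1.002×10⁻³ × 16.07 = 1.09 L

1.09 L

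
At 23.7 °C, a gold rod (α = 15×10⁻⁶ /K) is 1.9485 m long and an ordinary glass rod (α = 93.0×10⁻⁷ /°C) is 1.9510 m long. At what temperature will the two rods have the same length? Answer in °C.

T = 249.3 °C

L₁(1 + α₁ΔT) = L₂(1 + α₂ΔT) ⇒ ΔT = (L₂ − L₁)/(α₁L₁ − α₂L₂)
L₂ − L₁ = 1.9510 − 1.9485 = 2.50×10⁻³ m
α₁L₁ − α₂L₂ = 15×10⁻⁶×1.9485 − 93.0×10⁻⁷×1.9510 = 1.10832×10⁻⁵ m/K
ΔT = 2.50×10⁻³ / 1.10832×10⁻⁵ = 225.567 K
T = 23.7 + 225.567 = 249.267 °C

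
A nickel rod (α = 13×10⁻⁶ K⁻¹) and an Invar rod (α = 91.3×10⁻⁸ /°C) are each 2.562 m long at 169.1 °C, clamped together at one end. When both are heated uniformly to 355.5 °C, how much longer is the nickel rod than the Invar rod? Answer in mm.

5.77 mm

ΔT = 186.4 K
nickel: ΔL = 13×10⁻⁶ × 2.562 m × 186.4 = 6.2082×10⁻³ m = 6.2082 mm
Invar: ΔL = 91.3×10⁻⁸ × 2.562 m × 186.4 = 4.3601×10⁻⁴ m = 0.43601 mm
difference = 6.2082 − 0.43601 = 5.77219 mm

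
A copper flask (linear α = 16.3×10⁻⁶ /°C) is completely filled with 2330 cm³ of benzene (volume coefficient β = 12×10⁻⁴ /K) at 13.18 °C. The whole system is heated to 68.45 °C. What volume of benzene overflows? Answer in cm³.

148 cm³

The flask also expands: β_container ≈ 3α = 4.89×10⁻⁵ /K
Net overflow = V₀(β_liq − 3α_cont)ΔT
β − 3α = 1.20×10⁻³ − 4.89×10⁻⁵ = 1.1511×10⁻³ /K; ΔT = 55.27 K
ΔV = 2330 × 1.1511×10⁻³ × 55.27 = 148 cm³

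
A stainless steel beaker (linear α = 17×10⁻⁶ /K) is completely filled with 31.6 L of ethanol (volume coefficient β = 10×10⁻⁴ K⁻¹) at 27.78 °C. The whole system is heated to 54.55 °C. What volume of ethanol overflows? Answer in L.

The beaker also expands: β_container ≈ 3α = 5.1×10⁻⁵ /K
Net overflow = V₀(β_liq − 3α_cont)ΔT
β − 3α = 1.00×10⁻³ − 5.1×10⁻⁵ = 9.49×10⁻⁴ /K; ΔT = 26.77 K
ΔV = 31.6 × 9.49×10⁻⁴ × 26.77 = 0.803 L

0.803 L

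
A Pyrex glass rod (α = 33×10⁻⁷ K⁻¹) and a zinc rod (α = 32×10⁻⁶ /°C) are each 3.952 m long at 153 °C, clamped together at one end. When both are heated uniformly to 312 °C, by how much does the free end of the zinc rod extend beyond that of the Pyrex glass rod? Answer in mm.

ΔT = 159 K
Pyrex glass: ΔL = 33×10⁻⁷ × 3.952 m × 159 = 2.0736×10⁻³ m = 2.0736 mm
zinc: ΔL = 32×10⁻⁶ × 3.952 m × 159 = 2.0108×10⁻² m = 20.108 mm
difference = 20.108 − 2.0736 = 18.0344 mm

18.0 mm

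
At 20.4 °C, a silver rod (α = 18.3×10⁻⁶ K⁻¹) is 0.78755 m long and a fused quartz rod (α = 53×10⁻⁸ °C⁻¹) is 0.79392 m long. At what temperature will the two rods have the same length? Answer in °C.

T = 475.7 °C

Equal length when α₁L₁ΔT − α₂L₂ΔT = L₂ − L₁ = 6.37×10⁻³ m
α₁L₁ = 1.4412165×10⁻⁵, α₂L₂ = 4.207776×10⁻⁷ → Δ(αL) = 1.39913874×10⁻⁵ m/K
ΔT = 6.37×10⁻³ / 1.39913874×10⁻⁵ = 455.280 K, so T = 20.4 + 455.280 = 475.680 °C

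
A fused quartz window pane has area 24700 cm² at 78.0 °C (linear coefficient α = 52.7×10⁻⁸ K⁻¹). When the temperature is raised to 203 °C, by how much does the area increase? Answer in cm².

Area coefficient ≈ 2α; |ΔT| = 125.0 K
ΔA = 2αA₀ΔT = 2(52.7×10⁻⁸)(24700)(125.0) = 3.25 cm²

ΔA = 3.25 cm²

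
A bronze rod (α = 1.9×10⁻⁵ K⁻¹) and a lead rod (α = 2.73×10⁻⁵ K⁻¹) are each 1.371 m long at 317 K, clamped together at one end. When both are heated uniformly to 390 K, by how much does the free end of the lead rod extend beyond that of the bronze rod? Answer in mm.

0.831 mm

ΔT = 73 K
bronze: ΔL = 1.9×10⁻⁵ × 1.371 m × 73 = 1.9016×10⁻³ m = 1.9016 mm
lead: ΔL = 2.73×10⁻⁵ × 1.371 m × 73 = 2.7323×10⁻³ m = 2.7323 mm
difference = 2.7323 − 1.9016 = 0.8307 mm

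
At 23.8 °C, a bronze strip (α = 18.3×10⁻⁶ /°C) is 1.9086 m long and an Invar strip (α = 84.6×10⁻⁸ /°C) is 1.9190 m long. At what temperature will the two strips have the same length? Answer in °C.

T = 336.1 °C

Equal length when α₁L₁ΔT − α₂L₂ΔT = L₂ − L₁ = 1.04×10⁻² m
α₁L₁ = 3.492738×10⁻⁵, α₂L₂ = 1.623474×10⁻⁶ → Δ(αL) = 3.3303906×10⁻⁵ m/K
ΔT = 1.04×10⁻² / 3.3303906×10⁻⁵ = 312.276 K, so T = 23.8 + 312.276 = 336.076 °C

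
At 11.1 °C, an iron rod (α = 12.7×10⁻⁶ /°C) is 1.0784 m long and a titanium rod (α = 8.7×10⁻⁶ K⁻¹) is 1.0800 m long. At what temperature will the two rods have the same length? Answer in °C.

Equal length when α₁L₁ΔT − α₂L₂ΔT = L₂ − L₁ = 1.60×10⁻³ m
α₁L₁ = 1.369568×10⁻⁵, α₂L₂ = 9.396×10⁻⁶ → Δ(αL) = 4.29968×10⁻⁶ m/K
ΔT = 1.60×10⁻³ / 4.29968×10⁻⁶ = 372.121 K, so T = 11.1 + 372.121 = 383.221 °C

T = 383.2 °C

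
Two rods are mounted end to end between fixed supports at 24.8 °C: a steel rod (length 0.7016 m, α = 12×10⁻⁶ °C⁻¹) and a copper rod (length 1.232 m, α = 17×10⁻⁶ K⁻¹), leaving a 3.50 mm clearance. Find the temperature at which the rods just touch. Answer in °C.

Gap closes when ΔL₁ + ΔL₂ = 3.50 mm = 3.50×10⁻³ m
(α₁L₁ + α₂L₂)ΔT = g
α₁L₁ + α₂L₂ = 12×10⁻⁶×0.7016 + 17×10⁻⁶×1.232 = 2.93632×10⁻⁵ m/K
ΔT = 3.50×10⁻³ / 2.93632×10⁻⁵ = 119.20 K
T = 24.8 + 119.20 = 144.00 °C

T = 144 °C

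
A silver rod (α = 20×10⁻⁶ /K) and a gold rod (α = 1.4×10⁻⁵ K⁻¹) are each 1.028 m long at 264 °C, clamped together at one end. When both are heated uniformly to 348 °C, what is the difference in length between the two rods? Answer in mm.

0.518 mm

ΔT = 84 K
silver: ΔL = 20×10⁻⁶ × 1.028 m × 84 = 1.7270×10⁻³ m = 1.7270 mm
gold: ΔL = 1.4×10⁻⁵ × 1.028 m × 84 = 1.2089×10⁻³ m = 1.2089 mm
difference = 1.7270 − 1.2089 = 0.5181 mm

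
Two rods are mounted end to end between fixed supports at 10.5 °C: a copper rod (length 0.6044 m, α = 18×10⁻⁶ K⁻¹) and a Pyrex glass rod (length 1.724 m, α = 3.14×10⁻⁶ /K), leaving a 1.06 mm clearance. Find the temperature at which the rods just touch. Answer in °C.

α₁L₁ = 1.08792×10⁻⁵ m/K, α₂L₂ = 5.41336×10⁻⁶ m/K → total 1.629256×10⁻⁵ m/K
ΔT = g/(α₁L₁+α₂L₂) = 1.06×10⁻³ / 1.629256×10⁻⁵ = 65.060 K
T = 10.5 + 65.060 = 75.560 °C

T = 75.6 °C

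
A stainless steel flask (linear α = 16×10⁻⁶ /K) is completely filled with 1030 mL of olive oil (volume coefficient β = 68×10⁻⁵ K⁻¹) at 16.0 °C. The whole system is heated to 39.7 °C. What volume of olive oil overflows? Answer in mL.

15.4 mL

The flask also expands: β_container ≈ 3α = 4.8×10⁻⁵ /K
Net overflow = V₀(β_liq − 3α_cont)ΔT
β − 3α = 6.80×10⁻⁴ − 4.8×10⁻⁵ = 6.32×10⁻⁴ /K; ΔT = 23.7 K
ΔV = 1030 × 6.32×10⁻⁴ × 23.7 = 15.4 mL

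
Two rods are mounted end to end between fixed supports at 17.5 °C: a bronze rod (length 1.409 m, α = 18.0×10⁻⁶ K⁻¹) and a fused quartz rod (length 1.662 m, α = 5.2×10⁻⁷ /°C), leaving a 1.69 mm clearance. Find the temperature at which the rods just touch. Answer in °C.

T = 81.9 °C

Gap closes when ΔL₁ + ΔL₂ = 1.69 mm = 1.69×10⁻³ m
(α₁L₁ + α₂L₂)ΔT = g
α₁L₁ + α₂L₂ = 18.0×10⁻⁶×1.409 + 5.2×10⁻⁷×1.662 = 2.622624×10⁻⁵ m/K
ΔT = 1.69×10⁻³ / 2.622624×10⁻⁵ = 64.439 K
T = 17.5 + 64.439 = 81.939 °C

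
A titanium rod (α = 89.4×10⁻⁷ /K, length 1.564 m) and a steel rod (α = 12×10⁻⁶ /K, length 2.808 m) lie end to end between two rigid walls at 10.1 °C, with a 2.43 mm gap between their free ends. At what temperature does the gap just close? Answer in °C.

α₁L₁ = 1.398216×10⁻⁵ m/K, α₂L₂ = 3.3696×10⁻⁵ m/K → total 4.767816×10⁻⁵ m/K
ΔT = g/(α₁L₁+α₂L₂) = 2.43×10⁻³ / 4.767816×10⁻⁵ = 50.967 K
T = 10.1 + 50.967 = 61.067 °C

T = 61.1 °C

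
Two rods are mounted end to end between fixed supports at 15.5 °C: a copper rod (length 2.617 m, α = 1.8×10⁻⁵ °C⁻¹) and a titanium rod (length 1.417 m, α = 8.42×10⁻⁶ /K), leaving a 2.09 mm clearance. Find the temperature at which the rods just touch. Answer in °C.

α₁L₁ = 4.7106×10⁻⁵ m/K, α₂L₂ = 1.193114×10⁻⁵ m/K → total 5.903714×10⁻⁵ m/K
ΔT = g/(α₁L₁+α₂L₂) = 2.09×10⁻³ / 5.903714×10⁻⁵ = 35.401 K
T = 15.5 + 35.401 = 50.901 °C

T = 50.9 °C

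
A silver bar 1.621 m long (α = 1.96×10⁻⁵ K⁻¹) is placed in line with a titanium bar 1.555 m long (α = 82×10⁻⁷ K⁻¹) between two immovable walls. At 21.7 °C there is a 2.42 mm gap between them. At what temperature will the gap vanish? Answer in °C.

T = 76.1 °C

α₁L₁ = 3.17716×10⁻⁵ m/K, α₂L₂ = 1.2751×10⁻⁵ m/K → total 4.45226×10⁻⁵ m/K
ΔT = g/(α₁L₁+α₂L₂) = 2.42×10⁻³ / 4.45226×10⁻⁵ = 54.354 K
T = 21.7 + 54.354 = 76.054 °C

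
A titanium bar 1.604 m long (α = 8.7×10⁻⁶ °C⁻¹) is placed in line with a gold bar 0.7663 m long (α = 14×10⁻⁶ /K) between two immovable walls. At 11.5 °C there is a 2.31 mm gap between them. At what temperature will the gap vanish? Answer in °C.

α₁L₁ = 1.39548×10⁻⁵ m/K, α₂L₂ = 1.07282×10⁻⁵ m/K → total 2.4683×10⁻⁵ m/K
ΔT = g/(α₁L₁+α₂L₂) = 2.31×10⁻³ / 2.4683×10⁻⁵ = 93.59 K
T = 11.5 + 93.59 = 105.09 °C

T = 105 °C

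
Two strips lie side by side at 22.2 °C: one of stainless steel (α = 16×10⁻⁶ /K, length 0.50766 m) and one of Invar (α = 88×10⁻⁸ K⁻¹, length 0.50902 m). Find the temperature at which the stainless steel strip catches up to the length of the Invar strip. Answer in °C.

T = 199.4 °C

L₁(1 + α₁ΔT) = L₂(1 + α₂ΔT) ⇒ ΔT = (L₂ − L₁)/(α₁L₁ − α₂L₂)
L₂ − L₁ = 0.50902 − 0.50766 = 1.36×10⁻³ m
α₁L₁ − α₂L₂ = 16×10⁻⁶×0.50766 − 88×10⁻⁸×0.50902 = 7.6746224×10⁻⁶ m/K
ΔT = 1.36×10⁻³ / 7.6746224×10⁻⁶ = 177.207 K
T = 22.2 + 177.207 = 199.407 °C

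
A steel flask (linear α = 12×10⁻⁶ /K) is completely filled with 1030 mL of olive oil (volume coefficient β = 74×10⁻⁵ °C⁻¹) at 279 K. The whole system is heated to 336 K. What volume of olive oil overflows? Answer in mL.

41.3 mL

The flask also expands: β_container ≈ 3α = 3.6×10⁻⁵ /K
Net overflow = V₀(β_liq − 3α_cont)ΔT
β − 3α = 7.40×10⁻⁴ − 3.6×10⁻⁵ = 7.04×10⁻⁴ /K; ΔT = 57 K
ΔV = 1030 × 7.04×10⁻⁴ × 57 = 41.3 mL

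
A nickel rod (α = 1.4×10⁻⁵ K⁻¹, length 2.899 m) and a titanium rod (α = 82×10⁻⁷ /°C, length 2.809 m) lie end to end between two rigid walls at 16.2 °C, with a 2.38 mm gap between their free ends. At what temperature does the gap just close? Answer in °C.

T = 53.6 °C

α₁L₁ = 4.0586×10⁻⁵ m/K, α₂L₂ = 2.30338×10⁻⁵ m/K → total 6.36198×10⁻⁵ m/K
ΔT = g/(α₁L₁+α₂L₂) = 2.38×10⁻³ / 6.36198×10⁻⁵ = 37.410 K
T = 16.2 + 37.410 = 53.610 °C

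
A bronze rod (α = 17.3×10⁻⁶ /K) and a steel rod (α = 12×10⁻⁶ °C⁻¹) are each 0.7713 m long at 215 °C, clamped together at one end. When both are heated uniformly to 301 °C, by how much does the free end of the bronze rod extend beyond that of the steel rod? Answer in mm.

0.352 mm

ΔT = 86 K
bronze: ΔL = 17.3×10⁻⁶ × 0.7713 m × 86 = 1.1475×10⁻³ m = 1.1475 mm
steel: ΔL = 12×10⁻⁶ × 0.7713 m × 86 = 7.9598×10⁻⁴ m = 0.79598 mm
difference = 1.1475 − 0.79598 = 0.35152 mm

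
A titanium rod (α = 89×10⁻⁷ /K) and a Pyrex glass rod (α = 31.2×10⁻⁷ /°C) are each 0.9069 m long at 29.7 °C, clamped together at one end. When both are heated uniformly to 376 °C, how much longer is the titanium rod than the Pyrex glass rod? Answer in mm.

ΔT = 346.3 K
titanium: ΔL = 89×10⁻⁷ × 0.9069 m × 346.3 = 2.7951×10⁻³ m = 2.7951 mm
Pyrex glass: ΔL = 31.2×10⁻⁷ × 0.9069 m × 346.3 = 9.7987×10⁻⁴ m = 0.97987 mm
difference = 2.7951 − 0.97987 = 1.81523 mm

1.82 mm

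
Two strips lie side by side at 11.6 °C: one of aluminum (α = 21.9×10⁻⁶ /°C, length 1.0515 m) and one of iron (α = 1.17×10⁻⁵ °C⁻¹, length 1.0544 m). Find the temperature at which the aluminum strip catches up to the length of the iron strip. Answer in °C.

L₁(1 + α₁ΔT) = L₂(1 + α₂ΔT) ⇒ ΔT = (L₂ − L₁)/(α₁L₁ − α₂L₂)
L₂ − L₁ = 1.0544 − 1.0515 = 2.90×10⁻³ m
α₁L₁ − α₂L₂ = 21.9×10⁻⁶×1.0515 − 1.17×10⁻⁵×1.0544 = 1.069137×10⁻⁵ m/K
ΔT = 2.90×10⁻³ / 1.069137×10⁻⁵ = 271.247 K
T = 11.6 + 271.247 = 282.847 °C

T = 282.8 °C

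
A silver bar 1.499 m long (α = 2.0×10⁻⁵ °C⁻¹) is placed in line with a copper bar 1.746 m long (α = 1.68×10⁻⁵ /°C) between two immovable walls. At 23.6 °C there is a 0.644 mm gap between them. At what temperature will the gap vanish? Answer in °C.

T = 34.5 °C

Gap closes when ΔL₁ + ΔL₂ = 0.644 mm = 6.44×10⁻⁴ m
(α₁L₁ + α₂L₂)ΔT = g
α₁L₁ + α₂L₂ = 2.0×10⁻⁵×1.499 + 1.68×10⁻⁵×1.746 = 5.93128×10⁻⁵ m/K
ΔT = 6.44×10⁻⁴ / 5.93128×10⁻⁵ = 10.858 K
T = 23.6 + 10.858 = 34.458 °C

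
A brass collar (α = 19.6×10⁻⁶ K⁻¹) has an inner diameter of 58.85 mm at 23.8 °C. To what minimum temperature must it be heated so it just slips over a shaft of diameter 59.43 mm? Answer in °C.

Required Δd = 59.43 − 58.85 = 0.58 mm
Δd = αd₀ΔT ⇒ ΔT = Δd/(αd₀) = 0.58 / (19.6×10⁻⁶ × 58.85) = 502.83 K
T_min = 23.8 + 502.83 = 526.63 °C

T = 527 °C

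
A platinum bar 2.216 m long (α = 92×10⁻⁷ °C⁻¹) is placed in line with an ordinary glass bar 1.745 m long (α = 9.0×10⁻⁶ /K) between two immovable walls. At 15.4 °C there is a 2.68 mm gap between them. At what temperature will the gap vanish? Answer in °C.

T = 89.7 °C

α₁L₁ = 2.03872×10⁻⁵ m/K, α₂L₂ = 1.5705×10⁻⁵ m/K → total 3.60922×10⁻⁵ m/K
ΔT = g/(α₁L₁+α₂L₂) = 2.68×10⁻³ / 3.60922×10⁻⁵ = 74.254 K
T = 15.4 + 74.254 = 89.654 °C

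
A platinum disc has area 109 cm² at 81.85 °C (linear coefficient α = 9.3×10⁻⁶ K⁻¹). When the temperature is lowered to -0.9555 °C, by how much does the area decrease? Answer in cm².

Area coefficient ≈ 2α; |ΔT| = 82.8055 K
ΔA = 2αA₀ΔT = 2(9.3×10⁻⁶)(109)(82.8055) = 0.168 cm²

ΔA = 0.168 cm²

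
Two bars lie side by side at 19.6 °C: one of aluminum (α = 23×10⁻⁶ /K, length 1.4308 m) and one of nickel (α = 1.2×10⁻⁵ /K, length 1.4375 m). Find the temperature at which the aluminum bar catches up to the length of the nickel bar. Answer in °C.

T = 447.5 °C

Equal length when α₁L₁ΔT − α₂L₂ΔT = L₂ − L₁ = 6.70×10⁻³ m
α₁L₁ = 3.29084×10⁻⁵, α₂L₂ = 1.725×10⁻⁵ → Δ(αL) = 1.56584×10⁻⁵ m/K
ΔT = 6.70×10⁻³ / 1.56584×10⁻⁵ = 427.885 K, so T = 19.6 + 427.885 = 447.485 °C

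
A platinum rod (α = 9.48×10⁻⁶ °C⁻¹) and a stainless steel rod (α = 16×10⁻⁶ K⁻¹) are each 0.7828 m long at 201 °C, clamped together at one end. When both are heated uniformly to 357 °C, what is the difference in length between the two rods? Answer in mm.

ΔT = 156 K
platinum: ΔL = 9.48×10⁻⁶ × 0.7828 m × 156 = 1.1577×10⁻³ m = 1.1577 mm
stainless steel: ΔL = 16×10⁻⁶ × 0.7828 m × 156 = 1.9539×10⁻³ m = 1.9539 mm
difference = 1.9539 − 1.1577 = 0.7962 mm

0.796 mm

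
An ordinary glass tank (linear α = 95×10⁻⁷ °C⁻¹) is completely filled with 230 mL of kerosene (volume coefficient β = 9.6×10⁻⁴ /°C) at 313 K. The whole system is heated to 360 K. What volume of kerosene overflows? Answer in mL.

10.1 mL

The tank also expands: β_container ≈ 3α = 2.85×10⁻⁵ /K
Net overflow = V₀(β_liq − 3α_cont)ΔT
β − 3α = 9.60×10⁻⁴ − 2.85×10⁻⁵ = 9.315×10⁻⁴ /K; ΔT = 47 K
ΔV = 230 × 9.315×10⁻⁴ × 47 = 10.1 mL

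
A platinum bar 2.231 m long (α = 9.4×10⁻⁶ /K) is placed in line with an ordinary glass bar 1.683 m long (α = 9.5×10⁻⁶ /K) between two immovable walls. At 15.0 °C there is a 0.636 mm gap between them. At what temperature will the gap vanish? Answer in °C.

T = 32.2 °C

α₁L₁ = 2.09714×10⁻⁵ m/K, α₂L₂ = 1.59885×10⁻⁵ m/K → total 3.69599×10⁻⁵ m/K
ΔT = g/(α₁L₁+α₂L₂) = 6.36×10⁻⁴ / 3.69599×10⁻⁵ = 17.208 K
T = 15.0 + 17.208 = 32.208 °C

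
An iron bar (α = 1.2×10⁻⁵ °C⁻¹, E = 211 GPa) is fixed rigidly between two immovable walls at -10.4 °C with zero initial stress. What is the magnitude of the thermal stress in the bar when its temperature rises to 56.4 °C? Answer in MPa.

Fully constrained: the free strain ε = αΔT is blocked, so σ = Eε = EαΔT.
|ΔT| = 66.8 K
σ = 211×10⁹ × 1.2×10⁻⁵ × 66.8 = 1.69×10⁸ Pa

σ = 169 MPa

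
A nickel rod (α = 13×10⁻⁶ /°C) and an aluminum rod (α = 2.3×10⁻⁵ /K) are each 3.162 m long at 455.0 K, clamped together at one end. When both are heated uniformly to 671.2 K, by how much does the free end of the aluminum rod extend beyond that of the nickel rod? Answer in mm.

ΔT = 216.2 K
nickel: ΔL = 13×10⁻⁶ × 3.162 m × 216.2 = 8.8871×10⁻³ m = 8.8871 mm
aluminum: ΔL = 2.3×10⁻⁵ × 3.162 m × 216.2 = 1.5723×10⁻² m = 15.723 mm
difference = 15.723 − 8.8871 = 6.8359 mm

6.84 mm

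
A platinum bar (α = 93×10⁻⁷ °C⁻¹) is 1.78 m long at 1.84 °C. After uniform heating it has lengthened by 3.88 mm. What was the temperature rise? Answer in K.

ΔT = 234 K

ΔL = αL₀ΔT ⇒ ΔT = ΔL / (αL₀)
ΔT = 3.88×10⁻³ m / (93×10⁻⁷ × 1.78 m) = 234.38 K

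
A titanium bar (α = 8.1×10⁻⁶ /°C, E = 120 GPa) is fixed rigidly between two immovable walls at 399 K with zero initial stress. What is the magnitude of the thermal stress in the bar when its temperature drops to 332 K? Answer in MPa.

Fully constrained: the free strain ε = αΔT is blocked, so σ = Eε = EαΔT.
|ΔT| = 67 K
σ = 120×10⁹ × 8.1×10⁻⁶ × 67 = 6.51×10⁷ Pa

σ = 65.1 MPa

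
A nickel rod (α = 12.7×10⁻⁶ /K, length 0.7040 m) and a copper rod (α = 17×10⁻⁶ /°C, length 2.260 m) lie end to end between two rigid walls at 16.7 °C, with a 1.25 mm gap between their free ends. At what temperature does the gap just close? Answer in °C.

α₁L₁ = 8.9408×10⁻⁶ m/K, α₂L₂ = 3.842×10⁻⁵ m/K → total 4.73608×10⁻⁵ m/K
ΔT = g/(α₁L₁+α₂L₂) = 1.25×10⁻³ / 4.73608×10⁻⁵ = 26.393 K
T = 16.7 + 26.393 = 43.093 °C

T = 43.1 °C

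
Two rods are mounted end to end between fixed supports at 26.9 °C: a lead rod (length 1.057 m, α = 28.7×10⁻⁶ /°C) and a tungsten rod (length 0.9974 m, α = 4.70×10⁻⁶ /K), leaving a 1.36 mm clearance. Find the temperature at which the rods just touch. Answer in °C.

α₁L₁ = 3.03359×10⁻⁵ m/K, α₂L₂ = 4.68778×10⁻⁶ m/K → total 3.502368×10⁻⁵ m/K
ΔT = g/(α₁L₁+α₂L₂) = 1.36×10⁻³ / 3.502368×10⁻⁵ = 38.831 K
T = 26.9 + 38.831 = 65.731 °C

T = 65.7 °C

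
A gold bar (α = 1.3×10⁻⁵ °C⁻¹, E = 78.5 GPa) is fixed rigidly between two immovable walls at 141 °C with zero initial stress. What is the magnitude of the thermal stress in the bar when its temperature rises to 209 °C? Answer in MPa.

σ = 69.4 MPa

Fully constrained: the free strain ε = αΔT is blocked, so σ = Eε = EαΔT.
|ΔT| = 68 K
σ = 78.5×10⁹ × 1.3×10⁻⁵ × 68 = 6.94×10⁷ Pa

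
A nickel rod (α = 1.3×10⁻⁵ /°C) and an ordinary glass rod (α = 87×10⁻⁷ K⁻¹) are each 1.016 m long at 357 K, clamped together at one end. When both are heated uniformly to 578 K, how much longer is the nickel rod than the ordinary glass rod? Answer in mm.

ΔT = 221 K
nickel: ΔL = 1.3×10⁻⁵ × 1.016 m × 221 = 2.9190×10⁻³ m = 2.9190 mm
ordinary glass: ΔL = 87×10⁻⁷ × 1.016 m × 221 = 1.9535×10⁻³ m = 1.9535 mm
difference = 2.9190 − 1.9535 = 0.9655 mm

0.966 mm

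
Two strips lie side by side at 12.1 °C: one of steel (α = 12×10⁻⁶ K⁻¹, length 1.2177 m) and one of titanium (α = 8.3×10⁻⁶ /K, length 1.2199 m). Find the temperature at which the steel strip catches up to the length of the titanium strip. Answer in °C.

T = 502.4 °C

L₁(1 + α₁ΔT) = L₂(1 + α₂ΔT) ⇒ ΔT = (L₂ − L₁)/(α₁L₁ − α₂L₂)
L₂ − L₁ = 1.2199 − 1.2177 = 2.20×10⁻³ m
α₁L₁ − α₂L₂ = 12×10⁻⁶×1.2177 − 8.3×10⁻⁶×1.2199 = 4.48723×10⁻⁶ m/K
ΔT = 2.20×10⁻³ / 4.48723×10⁻⁶ = 490.280 K
T = 12.1 + 490.280 = 502.380 °C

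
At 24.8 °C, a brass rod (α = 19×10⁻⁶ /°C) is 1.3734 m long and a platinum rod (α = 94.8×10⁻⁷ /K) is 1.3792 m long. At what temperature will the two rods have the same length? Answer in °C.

T = 470.3 °C

Equal length when α₁L₁ΔT − α₂L₂ΔT = L₂ − L₁ = 5.80×10⁻³ m
α₁L₁ = 2.60946×10⁻⁵, α₂L₂ = 1.3074816×10⁻⁵ → Δ(αL) = 1.3019784×10⁻⁵ m/K
ΔT = 5.80×10⁻³ / 1.3019784×10⁻⁵ = 445.476 K, so T = 24.8 + 445.476 = 470.276 °C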